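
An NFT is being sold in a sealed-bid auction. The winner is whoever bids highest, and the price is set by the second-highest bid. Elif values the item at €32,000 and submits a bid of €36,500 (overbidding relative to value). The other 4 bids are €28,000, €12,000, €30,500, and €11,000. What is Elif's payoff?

Payoff = €1,500.

Highest competing bid: €30,500.
Elif's bid €36,500 is the highest overall, so Elif wins and pays the second-highest bid, €30,500.
Payoff = value − price = €32,000 − €30,500 = €1,500.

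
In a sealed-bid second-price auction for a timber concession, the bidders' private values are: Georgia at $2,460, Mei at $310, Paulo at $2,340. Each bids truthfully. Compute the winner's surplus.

Ordered from highest: Georgia $2,460, then Paulo $2,340, then Mei $310.
Georgia wins with the top bid and pays the second-highest, $2,340.
Surplus = $2,460 − $2,340 = $120.

$120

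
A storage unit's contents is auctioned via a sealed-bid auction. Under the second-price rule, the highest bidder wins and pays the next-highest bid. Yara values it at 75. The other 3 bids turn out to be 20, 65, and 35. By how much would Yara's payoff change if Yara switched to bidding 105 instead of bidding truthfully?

The highest competing bid is 65.
Bidding truthfully at 75: Yara has the top bid, wins, and pays the second-highest bid 65. Payoff = 75 − 65 = 10.
Bidding 105: Yara has the top bid, wins, and pays the second-highest bid 65. Payoff = 75 − 65 = 10.
Change = 10 − 10 = 0.

0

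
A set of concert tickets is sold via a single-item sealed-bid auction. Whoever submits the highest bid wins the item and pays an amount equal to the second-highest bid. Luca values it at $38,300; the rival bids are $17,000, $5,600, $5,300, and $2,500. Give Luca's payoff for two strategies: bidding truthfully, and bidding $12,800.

The highest competing bid is $17,000.
Bidding truthfully at $38,300: Luca has the top bid, wins, and pays the second-highest bid $17,000. Payoff = $38,300 − $17,000 = $21,300.
Bidding $12,800: the top bid is $17,000 (a rival), so Luca loses. Payoff = $0.
Deviating from a truthful bid can only lose payoff in a second-price auction — never gain.

Truthful: $21,300; alternative: $0.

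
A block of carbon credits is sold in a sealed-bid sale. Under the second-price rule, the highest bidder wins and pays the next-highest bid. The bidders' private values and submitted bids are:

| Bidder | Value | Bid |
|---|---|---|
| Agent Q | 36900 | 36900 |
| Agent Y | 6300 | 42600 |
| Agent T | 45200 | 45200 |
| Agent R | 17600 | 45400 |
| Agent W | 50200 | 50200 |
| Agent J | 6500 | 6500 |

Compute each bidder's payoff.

Ordered from highest: Agent W 50200; Agent R 45400; Agent T 45200; Agent Y 42600; Agent Q 36900; Agent J 6500.
Agent W has the top bid and wins; the price is the second-highest bid, 45400.
Agent W's payoff = 50200 − 45400 = 4800. All other bidders lose, so their payoff is 0.

Agent Q 0, Agent Y 0, Agent T 0, Agent R 0, Agent W 4800, Agent J 0.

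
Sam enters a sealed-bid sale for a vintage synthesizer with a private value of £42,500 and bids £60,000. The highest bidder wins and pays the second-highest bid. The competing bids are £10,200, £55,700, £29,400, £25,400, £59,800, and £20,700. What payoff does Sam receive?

Highest competing bid: £59,800.
Sam's bid £60,000 is the highest overall, so Sam wins and pays the second-highest bid, £59,800.
Payoff = value − price = £42,500 − £59,800 = -£17,300.
Overbidding won the item at a price above value — truthful bidding would have avoided this loss.

-£17,300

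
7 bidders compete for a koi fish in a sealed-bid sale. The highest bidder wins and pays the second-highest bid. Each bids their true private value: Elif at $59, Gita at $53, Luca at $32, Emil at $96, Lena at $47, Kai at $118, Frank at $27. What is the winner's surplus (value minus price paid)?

Ordered from highest: Kai $118, then Emil $96, then Elif $59, then Gita $53, then Lena $47, then Luca $32, then Frank $27.
Kai wins with the top bid and pays the second-highest, $96.
Surplus = $118 − $96 = $22.

Winner's surplus: $22.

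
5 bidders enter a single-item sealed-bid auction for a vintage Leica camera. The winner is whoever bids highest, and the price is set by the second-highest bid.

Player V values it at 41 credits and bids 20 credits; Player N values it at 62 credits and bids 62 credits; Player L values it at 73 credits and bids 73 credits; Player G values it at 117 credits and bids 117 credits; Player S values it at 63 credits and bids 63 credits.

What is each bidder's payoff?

Bids in descending order: Player G 117 credits > Player L 73 credits > Player S 63 credits > Player N 62 credits > Player V 20 credits.
Player G has the top bid and wins; the price is the second-highest bid, 73 credits.
Player G's payoff = 117 credits − 73 credits = 44 credits. All other bidders lose, so their payoff is 0.

Payoffs: Player V 0 credits, Player N 0 credits, Player L 0 credits, Player G 44 credits, Player S 0 credits.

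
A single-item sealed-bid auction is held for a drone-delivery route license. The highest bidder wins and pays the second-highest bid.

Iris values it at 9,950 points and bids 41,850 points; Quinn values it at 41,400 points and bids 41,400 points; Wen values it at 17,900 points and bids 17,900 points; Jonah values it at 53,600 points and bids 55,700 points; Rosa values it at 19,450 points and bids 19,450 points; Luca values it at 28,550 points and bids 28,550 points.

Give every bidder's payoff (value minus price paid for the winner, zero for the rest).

Iris 0 points, Quinn 0 points, Wen 0 points, Jonah 11,750 points, Rosa 0 points, Luca 0 points.

Bids in descending order: Jonah 55,700 points > Iris 41,850 points > Quinn 41,400 points > Luca 28,550 points > Rosa 19,450 points > Wen 17,900 points.
Jonah has the top bid and wins; the price is the second-highest bid, 41,850 points.
Jonah's payoff = 53,600 points − 41,850 points = 11,750 points. All other bidders lose, so their payoff is 0.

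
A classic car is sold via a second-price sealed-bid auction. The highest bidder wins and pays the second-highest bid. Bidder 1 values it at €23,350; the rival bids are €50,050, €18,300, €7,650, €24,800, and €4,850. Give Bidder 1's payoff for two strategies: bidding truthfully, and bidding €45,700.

The highest competing bid is €50,050.
Bidding truthfully at €23,350: the top bid is €50,050 (a rival), so Bidder 1 loses. Payoff = €0.
Bidding €45,700: the top bid is €50,050 (a rival), so Bidder 1 loses. Payoff = €0.
The bid only affects whether you win, not the price — here both bids land on the same side of the top rival bid, so the deviation is payoff-neutral.

Truthful: €0; alternative: €0.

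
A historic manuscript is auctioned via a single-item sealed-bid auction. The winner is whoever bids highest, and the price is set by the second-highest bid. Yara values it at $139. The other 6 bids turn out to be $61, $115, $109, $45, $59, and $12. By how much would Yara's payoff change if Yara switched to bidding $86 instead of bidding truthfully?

The highest competing bid is $115.
Bidding truthfully at $139: Yara has the top bid, wins, and pays the second-highest bid $115. Payoff = $139 − $115 = $24.
Bidding $86: the top bid is $115 (a rival), so Yara loses. Payoff = $0.
Change = $0 − $24 = -$24.

-$24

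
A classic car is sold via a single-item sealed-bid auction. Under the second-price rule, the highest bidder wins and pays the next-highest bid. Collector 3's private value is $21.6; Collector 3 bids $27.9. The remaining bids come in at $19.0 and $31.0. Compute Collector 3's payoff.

Highest competing bid: $31.0.
Collector 3's bid $27.9 is not the highest, so Collector 3 loses, pays nothing, and earns zero payoff.

The bidder's payoff: $0.0.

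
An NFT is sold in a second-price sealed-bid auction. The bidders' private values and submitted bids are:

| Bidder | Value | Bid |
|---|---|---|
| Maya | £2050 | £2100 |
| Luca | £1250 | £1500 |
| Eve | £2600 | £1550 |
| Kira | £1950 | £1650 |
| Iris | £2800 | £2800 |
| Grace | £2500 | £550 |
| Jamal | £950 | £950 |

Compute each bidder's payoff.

Ordered from highest: Iris £2800 > Maya £2100 > Kira £1650 > Eve £1550 > Luca £1500 > Jamal £950 > Grace £550.
Iris has the top bid and wins; the price is the second-highest bid, £2100.
Iris's payoff = £2800 − £2100 = £700. All other bidders lose, so their payoff is 0.

Maya £0, Luca £0, Eve £0, Kira £0, Iris £700, Grace £0, Jamal £0.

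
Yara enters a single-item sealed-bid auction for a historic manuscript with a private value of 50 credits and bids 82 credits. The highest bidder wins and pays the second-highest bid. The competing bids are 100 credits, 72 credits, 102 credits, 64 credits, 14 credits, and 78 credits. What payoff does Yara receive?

Highest competing bid: 102 credits.
Yara's bid 82 credits is not the highest, so Yara loses, pays nothing, and earns zero payoff.

Yara's payoff: 0 credits.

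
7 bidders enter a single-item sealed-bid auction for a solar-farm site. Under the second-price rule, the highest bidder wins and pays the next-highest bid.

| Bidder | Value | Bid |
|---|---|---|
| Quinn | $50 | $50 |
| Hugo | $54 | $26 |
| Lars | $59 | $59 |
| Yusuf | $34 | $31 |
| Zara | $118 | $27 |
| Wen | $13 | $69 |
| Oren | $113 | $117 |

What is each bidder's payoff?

Bids in descending order: Oren $117 > Wen $69 > Lars $59 > Quinn $50 > Yusuf $31 > Zara $27 > Hugo $26.
Oren has the top bid and wins; the price is the second-highest bid, $69.
Oren's payoff = $113 − $69 = $44. All other bidders lose, so their payoff is 0.

Quinn $0, Hugo $0, Lars $0, Yusuf $0, Zara $0, Wen $0, Oren $44.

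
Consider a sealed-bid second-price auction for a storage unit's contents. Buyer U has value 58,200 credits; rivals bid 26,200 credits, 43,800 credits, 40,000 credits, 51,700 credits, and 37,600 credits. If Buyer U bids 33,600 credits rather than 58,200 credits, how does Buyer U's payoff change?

Change in payoff: -6,500 credits.

The highest competing bid is 51,700 credits.
Bidding truthfully at 58,200 credits: Buyer U has the top bid, wins, and pays the second-highest bid 51,700 credits. Payoff = 58,200 credits − 51,700 credits = 6,500 credits.
Bidding 33,600 credits: the top bid is 51,700 credits (a rival), so Buyer U loses. Payoff = 0 credits.
Change = 0 credits − 6,500 credits = -6,500 credits.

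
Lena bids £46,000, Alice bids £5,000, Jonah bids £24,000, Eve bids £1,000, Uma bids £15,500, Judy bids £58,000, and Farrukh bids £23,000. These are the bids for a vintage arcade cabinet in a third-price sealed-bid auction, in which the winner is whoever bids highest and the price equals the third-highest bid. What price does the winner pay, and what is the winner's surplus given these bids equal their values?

The winner pays £24,000 for a surplus of £34,000.

Ordered from highest: Judy £58,000 > Lena £46,000 > Jonah £24,000 > Farrukh £23,000 > Uma £15,500 > Alice £5,000 > Eve £1,000.
Judy is the highest bidder, so Judy wins.
Under the third-price rule, the price is the third-highest bid: £24,000.
Surplus = £58,000 − £24,000 = £34,000.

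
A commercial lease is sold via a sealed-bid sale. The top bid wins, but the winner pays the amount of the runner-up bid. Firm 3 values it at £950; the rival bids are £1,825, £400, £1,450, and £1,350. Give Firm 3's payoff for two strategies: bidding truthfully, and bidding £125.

Truthful: £0; alternative: £0.

The highest competing bid is £1,825.
Bidding truthfully at £950: the top bid is £1,825 (a rival), so Firm 3 loses. Payoff = £0.
Bidding £125: the top bid is £1,825 (a rival), so Firm 3 loses. Payoff = £0.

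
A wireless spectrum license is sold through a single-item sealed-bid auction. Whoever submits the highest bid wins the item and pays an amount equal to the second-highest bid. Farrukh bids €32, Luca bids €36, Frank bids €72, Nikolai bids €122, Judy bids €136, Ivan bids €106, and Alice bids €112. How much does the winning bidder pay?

The winner pays €122.

Ordered from highest: Judy €136; Nikolai €122; Alice €112; Ivan €106; Frank €72; Luca €36; Farrukh €32.
Judy has the highest bid, so Judy wins.
The second-highest bid is €122, so that is what Judy pays.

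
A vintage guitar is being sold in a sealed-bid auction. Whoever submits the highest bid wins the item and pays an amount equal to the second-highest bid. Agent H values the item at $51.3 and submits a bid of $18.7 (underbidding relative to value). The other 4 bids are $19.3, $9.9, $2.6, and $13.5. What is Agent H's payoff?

Highest competing bid: $19.3.
Agent H's bid $18.7 is not the highest, so Agent H loses, pays nothing, and earns zero payoff.

$0.0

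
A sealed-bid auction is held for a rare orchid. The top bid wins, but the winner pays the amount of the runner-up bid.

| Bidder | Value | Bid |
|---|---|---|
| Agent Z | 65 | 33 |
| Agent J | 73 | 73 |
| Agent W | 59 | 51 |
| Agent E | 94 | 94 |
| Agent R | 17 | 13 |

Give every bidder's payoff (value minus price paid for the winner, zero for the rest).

Payoffs: Agent Z 0, Agent J 0, Agent W 0, Agent E 21, Agent R 0.

Ranking the bids: Agent E 94; Agent J 73; Agent W 51; Agent Z 33; Agent R 13.
Agent E has the top bid and wins; the price is the second-highest bid, 73.
Agent E's payoff = 94 − 73 = 21. All other bidders lose, so their payoff is 0.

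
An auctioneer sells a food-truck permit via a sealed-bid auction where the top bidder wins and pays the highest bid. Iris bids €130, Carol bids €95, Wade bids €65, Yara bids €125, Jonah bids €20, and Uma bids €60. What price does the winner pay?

Price paid: €130.

Ordered from highest: Iris €130 > Yara €125 > Carol €95 > Wade €65 > Uma €60 > Jonah €20.
Iris is the highest bidder, so Iris wins.
Under the first-price rule, the price is the highest bid: €130.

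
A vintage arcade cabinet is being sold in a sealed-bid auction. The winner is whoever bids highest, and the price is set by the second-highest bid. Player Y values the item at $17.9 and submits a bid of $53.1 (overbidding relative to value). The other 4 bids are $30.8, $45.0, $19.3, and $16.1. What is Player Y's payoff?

Highest competing bid: $45.0.
Player Y's bid $53.1 is the highest overall, so Player Y wins and pays the second-highest bid, $45.0.
Payoff = value − price = $17.9 − $45.0 = -$27.1.
Overbidding won the item at a price above value — truthful bidding would have avoided this loss.

-$27.1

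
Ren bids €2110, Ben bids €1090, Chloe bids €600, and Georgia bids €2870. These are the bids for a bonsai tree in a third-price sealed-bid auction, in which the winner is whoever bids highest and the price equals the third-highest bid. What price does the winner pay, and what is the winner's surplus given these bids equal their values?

Sorted high to low: Georgia €2870, then Ren €2110, then Ben €1090, then Chloe €600.
Georgia is the highest bidder, so Georgia wins.
Under the third-price rule, the price is the third-highest bid: €1090.
Surplus = €2870 − €1090 = €1780.

Price €1090; surplus €1780.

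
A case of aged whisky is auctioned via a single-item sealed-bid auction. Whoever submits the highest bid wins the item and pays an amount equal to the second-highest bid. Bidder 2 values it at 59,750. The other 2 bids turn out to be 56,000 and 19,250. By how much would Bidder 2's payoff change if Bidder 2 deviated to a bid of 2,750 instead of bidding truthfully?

The highest competing bid is 56,000.
Bidding truthfully at 59,750: Bidder 2 has the top bid, wins, and pays the second-highest bid 56,000. Payoff = 59,750 − 56,000 = 3,750.
Bidding 2,750: the top bid is 56,000 (a rival), so Bidder 2 loses. Payoff = 0.
Change = 0 − 3,750 = -3,750.

Payoff change: -3,750.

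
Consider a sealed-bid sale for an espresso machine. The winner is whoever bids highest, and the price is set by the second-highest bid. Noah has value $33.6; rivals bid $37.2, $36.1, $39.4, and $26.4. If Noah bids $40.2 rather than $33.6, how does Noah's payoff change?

-$5.8

The highest competing bid is $39.4.
Bidding truthfully at $33.6: the top bid is $39.4 (a rival), so Noah loses. Payoff = $0.0.
Bidding $40.2: Noah has the top bid, wins, and pays the second-highest bid $39.4. Payoff = $33.6 − $39.4 = -$5.8.
Change = -$5.8 − $0.0 = -$5.8.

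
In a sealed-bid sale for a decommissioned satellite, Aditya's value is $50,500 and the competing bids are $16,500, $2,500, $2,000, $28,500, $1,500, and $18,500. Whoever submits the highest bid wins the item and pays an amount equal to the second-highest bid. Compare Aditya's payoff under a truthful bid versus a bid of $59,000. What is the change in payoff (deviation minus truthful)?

The highest competing bid is $28,500.
Bidding truthfully at $50,500: Aditya has the top bid, wins, and pays the second-highest bid $28,500. Payoff = $50,500 − $28,500 = $22,000.
Bidding $59,000: Aditya has the top bid, wins, and pays the second-highest bid $28,500. Payoff = $50,500 − $28,500 = $22,000.
Change = $22,000 − $22,000 = $0.
The bid only affects whether you win, not the price — here both bids land on the same side of the top rival bid, so the deviation is payoff-neutral.

Change in payoff: $0.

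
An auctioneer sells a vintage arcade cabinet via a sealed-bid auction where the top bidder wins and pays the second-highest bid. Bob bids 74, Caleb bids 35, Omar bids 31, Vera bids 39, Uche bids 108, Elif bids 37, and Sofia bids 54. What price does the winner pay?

Ordered from highest: Uche 108 > Bob 74 > Sofia 54 > Vera 39 > Elif 37 > Caleb 35 > Omar 31.
Uche is the highest bidder, so Uche wins.
Under the second-price rule, the price is the second-highest bid: 74.

74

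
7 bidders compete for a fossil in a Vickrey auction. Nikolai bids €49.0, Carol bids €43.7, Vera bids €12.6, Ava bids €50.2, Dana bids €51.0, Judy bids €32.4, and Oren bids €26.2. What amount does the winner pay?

The winner pays €50.2.

Bids in descending order: Dana €51.0 > Ava €50.2 > Nikolai €49.0 > Carol €43.7 > Judy €32.4 > Oren €26.2 > Vera €12.6.
Dana has the highest bid, so Dana wins.
The second-highest bid is €50.2, so that is what Dana pays.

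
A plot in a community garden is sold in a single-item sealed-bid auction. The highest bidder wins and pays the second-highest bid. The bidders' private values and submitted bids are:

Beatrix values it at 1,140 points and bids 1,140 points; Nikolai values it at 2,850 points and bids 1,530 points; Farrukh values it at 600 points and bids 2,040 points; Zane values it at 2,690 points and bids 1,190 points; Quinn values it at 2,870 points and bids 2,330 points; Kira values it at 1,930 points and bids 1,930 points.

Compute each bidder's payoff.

Payoffs: Beatrix 0 points, Nikolai 0 points, Farrukh 0 points, Zane 0 points, Quinn 830 points, Kira 0 points.

Ordered from highest: Quinn 2,330 points; Farrukh 2,040 points; Kira 1,930 points; Nikolai 1,530 points; Zane 1,190 points; Beatrix 1,140 points.
Quinn has the top bid and wins; the price is the second-highest bid, 2,040 points.
Quinn's payoff = 2,870 points − 2,040 points = 830 points. All other bidders lose, so their payoff is 0.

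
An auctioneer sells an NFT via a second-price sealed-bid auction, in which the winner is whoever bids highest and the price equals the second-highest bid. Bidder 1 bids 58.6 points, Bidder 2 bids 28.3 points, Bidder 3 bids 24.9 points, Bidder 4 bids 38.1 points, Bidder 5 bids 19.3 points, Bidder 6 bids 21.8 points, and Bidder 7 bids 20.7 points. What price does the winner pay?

Sorted high to low: Bidder 1 58.6 points; Bidder 4 38.1 points; Bidder 2 28.3 points; Bidder 3 24.9 points; Bidder 6 21.8 points; Bidder 7 20.7 points; Bidder 5 19.3 points.
Bidder 1 is the highest bidder, so Bidder 1 wins.
Under the second-price rule, the price is the second-highest bid: 38.1 points.

Price paid: 38.1 points.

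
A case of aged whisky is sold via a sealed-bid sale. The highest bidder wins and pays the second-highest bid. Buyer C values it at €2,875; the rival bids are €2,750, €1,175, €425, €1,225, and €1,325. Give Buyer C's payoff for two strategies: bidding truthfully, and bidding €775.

Truthful: €125; alternative: €0.

The highest competing bid is €2,750.
Bidding truthfully at €2,875: Buyer C has the top bid, wins, and pays the second-highest bid €2,750. Payoff = €2,875 − €2,750 = €125.
Bidding €775: the top bid is €2,750 (a rival), so Buyer C loses. Payoff = €0.
This is the dominant-strategy logic: truthful bidding weakly beats any alternative.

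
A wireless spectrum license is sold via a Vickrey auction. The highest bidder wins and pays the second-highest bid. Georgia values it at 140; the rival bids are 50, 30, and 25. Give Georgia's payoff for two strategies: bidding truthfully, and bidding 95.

The highest competing bid is 50.
Bidding truthfully at 140: Georgia has the top bid, wins, and pays the second-highest bid 50. Payoff = 140 − 50 = 90.
Bidding 95: Georgia has the top bid, wins, and pays the second-highest bid 50. Payoff = 140 − 50 = 90.

(a) 90  (b) 90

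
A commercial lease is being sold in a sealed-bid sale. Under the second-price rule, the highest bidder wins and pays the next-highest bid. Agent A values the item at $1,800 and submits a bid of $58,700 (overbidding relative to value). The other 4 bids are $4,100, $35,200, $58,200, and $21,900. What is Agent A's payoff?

-$56,400

Highest competing bid: $58,200.
Agent A's bid $58,700 is the highest overall, so Agent A wins and pays the second-highest bid, $58,200.
Payoff = value − price = $1,800 − $58,200 = -$56,400.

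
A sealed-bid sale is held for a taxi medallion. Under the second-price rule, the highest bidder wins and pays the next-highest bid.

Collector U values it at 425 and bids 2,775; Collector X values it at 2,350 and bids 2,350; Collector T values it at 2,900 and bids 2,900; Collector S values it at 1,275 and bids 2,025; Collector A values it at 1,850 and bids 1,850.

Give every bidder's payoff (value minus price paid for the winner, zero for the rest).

Payoffs: Collector U 0, Collector X 0, Collector T 125, Collector S 0, Collector A 0.

Bids in descending order: Collector T 2,900 > Collector U 2,775 > Collector X 2,350 > Collector S 2,025 > Collector A 1,850.
Collector T has the top bid and wins; the price is the second-highest bid, 2,775.
Collector T's payoff = 2,900 − 2,775 = 125. All other bidders lose, so their payoff is 0.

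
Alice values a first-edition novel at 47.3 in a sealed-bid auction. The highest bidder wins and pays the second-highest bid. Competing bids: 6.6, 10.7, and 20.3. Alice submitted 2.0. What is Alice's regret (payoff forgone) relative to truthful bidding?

27.0

The highest competing bid is 20.3.
Bidding truthfully at 47.3: Alice has the top bid, wins, and pays the second-highest bid 20.3. Payoff = 47.3 − 20.3 = 27.0.
Bidding 2.0: the top bid is 20.3 (a rival), so Alice loses. Payoff = 0.0.
Regret = truthful payoff − actual payoff = 27.0 − 0.0 = 27.0.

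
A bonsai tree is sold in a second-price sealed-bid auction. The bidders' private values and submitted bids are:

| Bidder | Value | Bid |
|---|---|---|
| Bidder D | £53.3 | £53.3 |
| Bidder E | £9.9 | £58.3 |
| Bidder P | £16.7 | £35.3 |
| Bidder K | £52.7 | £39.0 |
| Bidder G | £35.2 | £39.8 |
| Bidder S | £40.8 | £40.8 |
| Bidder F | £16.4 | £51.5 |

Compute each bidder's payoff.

Ranking the bids: Bidder E £58.3, then Bidder D £53.3, then Bidder F £51.5, then Bidder S £40.8, then Bidder G £39.8, then Bidder K £39.0, then Bidder P £35.3.
Bidder E has the top bid and wins; the price is the second-highest bid, £53.3.
Bidder E's payoff = £9.9 − £53.3 = -£43.4. All other bidders lose, so their payoff is 0.

Bidder D £0.0, Bidder E -£43.4, Bidder P £0.0, Bidder K £0.0, Bidder G £0.0, Bidder S £0.0, Bidder F £0.0.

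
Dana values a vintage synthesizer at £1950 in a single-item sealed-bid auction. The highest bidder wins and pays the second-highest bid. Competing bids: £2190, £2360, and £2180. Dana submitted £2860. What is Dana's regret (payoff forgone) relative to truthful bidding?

The highest competing bid is £2360.
Bidding truthfully at £1950: the top bid is £2360 (a rival), so Dana loses. Payoff = £0.
Bidding £2860: Dana has the top bid, wins, and pays the second-highest bid £2360. Payoff = £1950 − £2360 = -£410.
Regret = truthful payoff − actual payoff = £0 − -£410 = £410.
This is the dominant-strategy logic: truthful bidding weakly beats any alternative.

Payoff forgone: £410.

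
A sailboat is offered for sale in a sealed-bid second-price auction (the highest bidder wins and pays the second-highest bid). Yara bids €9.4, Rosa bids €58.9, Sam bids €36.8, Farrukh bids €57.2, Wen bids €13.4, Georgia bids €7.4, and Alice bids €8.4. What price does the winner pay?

€57.2

Ranking the bids: Rosa €58.9; Farrukh €57.2; Sam €36.8; Wen €13.4; Yara €9.4; Alice €8.4; Georgia €7.4.
Rosa is the highest bidder, so Rosa wins.
Under the second-price rule, the price is the second-highest bid: €57.2.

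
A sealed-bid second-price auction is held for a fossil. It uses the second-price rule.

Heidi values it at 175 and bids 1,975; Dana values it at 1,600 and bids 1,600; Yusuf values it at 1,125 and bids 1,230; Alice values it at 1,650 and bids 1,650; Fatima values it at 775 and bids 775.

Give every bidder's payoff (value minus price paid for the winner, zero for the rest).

Payoffs: Heidi -1,475, Dana 0, Yusuf 0, Alice 0, Fatima 0.

Ranking the bids: Heidi 1,975, then Alice 1,650, then Dana 1,600, then Yusuf 1,230, then Fatima 775.
Heidi has the top bid and wins; the price is the second-highest bid, 1,650.
Heidi's payoff = 175 − 1,650 = -1,475. All other bidders lose, so their payoff is 0.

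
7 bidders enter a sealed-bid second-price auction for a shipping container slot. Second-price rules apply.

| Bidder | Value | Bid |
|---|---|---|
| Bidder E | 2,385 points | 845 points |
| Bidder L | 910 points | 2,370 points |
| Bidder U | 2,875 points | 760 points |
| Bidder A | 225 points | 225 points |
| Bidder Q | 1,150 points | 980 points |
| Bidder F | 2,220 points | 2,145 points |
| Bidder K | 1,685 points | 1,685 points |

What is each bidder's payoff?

Payoffs: Bidder E 0 points, Bidder L -1,235 points, Bidder U 0 points, Bidder A 0 points, Bidder Q 0 points, Bidder F 0 points, Bidder K 0 points.

Sorted high to low: Bidder L 2,370 points > Bidder F 2,145 points > Bidder K 1,685 points > Bidder Q 980 points > Bidder E 845 points > Bidder U 760 points > Bidder A 225 points.
Bidder L has the top bid and wins; the price is the second-highest bid, 2,145 points.
Bidder L's payoff = 910 points − 2,145 points = -1,235 points. All other bidders lose, so their payoff is 0.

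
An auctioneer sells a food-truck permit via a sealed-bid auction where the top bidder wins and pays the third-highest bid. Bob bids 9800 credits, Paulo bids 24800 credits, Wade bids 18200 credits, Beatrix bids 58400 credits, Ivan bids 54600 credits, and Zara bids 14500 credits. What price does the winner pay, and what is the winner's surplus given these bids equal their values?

The winner pays 24800 credits for a surplus of 33600 credits.

Bids in descending order: Beatrix 58400 credits > Ivan 54600 credits > Paulo 24800 credits > Wade 18200 credits > Zara 14500 credits > Bob 9800 credits.
Beatrix is the highest bidder, so Beatrix wins.
Under the third-price rule, the price is the third-highest bid: 24800 credits.
Surplus = 58400 credits − 24800 credits = 33600 credits.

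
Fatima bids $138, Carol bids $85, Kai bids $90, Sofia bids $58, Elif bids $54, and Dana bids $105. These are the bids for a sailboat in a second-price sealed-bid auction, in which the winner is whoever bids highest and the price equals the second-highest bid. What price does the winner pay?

Bids in descending order: Fatima $138; Dana $105; Kai $90; Carol $85; Sofia $58; Elif $54.
Fatima is the highest bidder, so Fatima wins.
Under the second-price rule, the price is the second-highest bid: $105.

The winner pays $105.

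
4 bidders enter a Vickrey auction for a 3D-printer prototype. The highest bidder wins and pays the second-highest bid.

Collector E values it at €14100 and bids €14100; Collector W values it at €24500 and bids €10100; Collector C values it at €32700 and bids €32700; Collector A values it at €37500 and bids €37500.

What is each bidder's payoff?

Ranking the bids: Collector A €37500 > Collector C €32700 > Collector E €14100 > Collector W €10100.
Collector A has the top bid and wins; the price is the second-highest bid, €32700.
Collector A's payoff = €37500 − €32700 = €4800. All other bidders lose, so their payoff is 0.

Collector E €0, Collector W €0, Collector C €0, Collector A €4800.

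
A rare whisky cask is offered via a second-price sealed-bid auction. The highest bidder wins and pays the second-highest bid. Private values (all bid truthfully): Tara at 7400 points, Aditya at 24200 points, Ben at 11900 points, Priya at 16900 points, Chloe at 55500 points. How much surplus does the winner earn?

Winner's surplus: 31300 points.

Ordered from highest: Chloe 55500 points; Aditya 24200 points; Priya 16900 points; Ben 11900 points; Tara 7400 points.
Chloe wins with the top bid and pays the second-highest, 24200 points.
Surplus = 55500 points − 24200 points = 31300 points.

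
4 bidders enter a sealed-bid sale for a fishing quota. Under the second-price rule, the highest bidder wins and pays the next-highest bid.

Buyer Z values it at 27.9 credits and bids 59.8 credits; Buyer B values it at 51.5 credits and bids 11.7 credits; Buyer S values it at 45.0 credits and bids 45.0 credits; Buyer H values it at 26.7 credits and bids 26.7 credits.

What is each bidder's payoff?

Payoffs: Buyer Z -17.1 credits, Buyer B 0.0 credits, Buyer S 0.0 credits, Buyer H 0.0 credits.

Sorted high to low: Buyer Z 59.8 credits; Buyer S 45.0 credits; Buyer H 26.7 credits; Buyer B 11.7 credits.
Buyer Z has the top bid and wins; the price is the second-highest bid, 45.0 credits.
Buyer Z's payoff = 27.9 credits − 45.0 credits = -17.1 credits. All other bidders lose, so their payoff is 0.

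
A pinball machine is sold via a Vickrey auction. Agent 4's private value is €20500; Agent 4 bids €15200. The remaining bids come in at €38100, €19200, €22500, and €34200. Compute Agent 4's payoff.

The bidder's payoff: €0.

Highest competing bid: €38100.
Agent 4's bid €15200 is not the highest, so Agent 4 loses, pays nothing, and earns zero payoff.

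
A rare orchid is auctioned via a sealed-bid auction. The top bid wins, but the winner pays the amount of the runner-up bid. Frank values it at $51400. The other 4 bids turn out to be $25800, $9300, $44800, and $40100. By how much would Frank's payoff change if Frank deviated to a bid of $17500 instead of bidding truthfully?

Change in payoff: -$6600.

The highest competing bid is $44800.
Bidding truthfully at $51400: Frank has the top bid, wins, and pays the second-highest bid $44800. Payoff = $51400 − $44800 = $6600.
Bidding $17500: the top bid is $44800 (a rival), so Frank loses. Payoff = $0.
Change = $0 − $6600 = -$6600.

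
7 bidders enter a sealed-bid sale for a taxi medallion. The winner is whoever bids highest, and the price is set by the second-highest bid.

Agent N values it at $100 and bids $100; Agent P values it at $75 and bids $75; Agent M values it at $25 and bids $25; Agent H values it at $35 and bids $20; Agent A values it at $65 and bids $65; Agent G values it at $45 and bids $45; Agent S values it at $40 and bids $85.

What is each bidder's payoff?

Agent N $15, Agent P $0, Agent M $0, Agent H $0, Agent A $0, Agent G $0, Agent S $0.

Sorted high to low: Agent N $100 > Agent S $85 > Agent P $75 > Agent A $65 > Agent G $45 > Agent M $25 > Agent H $20.
Agent N has the top bid and wins; the price is the second-highest bid, $85.
Agent N's payoff = $100 − $85 = $15. All other bidders lose, so their payoff is 0.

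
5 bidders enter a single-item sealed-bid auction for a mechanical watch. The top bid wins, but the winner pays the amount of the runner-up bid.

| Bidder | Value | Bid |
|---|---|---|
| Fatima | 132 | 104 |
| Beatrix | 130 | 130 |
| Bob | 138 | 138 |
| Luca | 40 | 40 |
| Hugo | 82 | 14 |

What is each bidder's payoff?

Sorted high to low: Bob 138, then Beatrix 130, then Fatima 104, then Luca 40, then Hugo 14.
Bob has the top bid and wins; the price is the second-highest bid, 130.
Bob's payoff = 138 − 130 = 8. All other bidders lose, so their payoff is 0.

Payoffs: Fatima 0, Beatrix 0, Bob 8, Luca 0, Hugo 0.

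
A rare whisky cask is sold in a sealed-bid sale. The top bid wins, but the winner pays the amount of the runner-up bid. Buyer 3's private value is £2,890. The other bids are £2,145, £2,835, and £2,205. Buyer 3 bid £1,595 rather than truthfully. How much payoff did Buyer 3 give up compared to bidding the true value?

The highest competing bid is £2,835.
Bidding truthfully at £2,890: Buyer 3 has the top bid, wins, and pays the second-highest bid £2,835. Payoff = £2,890 − £2,835 = £55.
Bidding £1,595: the top bid is £2,835 (a rival), so Buyer 3 loses. Payoff = £0.
Regret = truthful payoff − actual payoff = £55 − £0 = £55.

Regret: £55.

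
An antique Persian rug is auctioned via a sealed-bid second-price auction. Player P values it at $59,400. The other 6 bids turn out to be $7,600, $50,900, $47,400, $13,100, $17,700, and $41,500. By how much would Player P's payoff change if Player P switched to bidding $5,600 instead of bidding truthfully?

-$8,500

The highest competing bid is $50,900.
Bidding truthfully at $59,400: Player P has the top bid, wins, and pays the second-highest bid $50,900. Payoff = $59,400 − $50,900 = $8,500.
Bidding $5,600: the top bid is $50,900 (a rival), so Player P loses. Payoff = $0.
Change = $0 − $8,500 = -$8,500.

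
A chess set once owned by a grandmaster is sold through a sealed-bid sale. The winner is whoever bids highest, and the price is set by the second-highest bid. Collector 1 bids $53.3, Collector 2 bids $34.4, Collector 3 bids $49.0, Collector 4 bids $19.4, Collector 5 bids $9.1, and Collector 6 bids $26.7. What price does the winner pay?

The winner pays $49.0.

Bids in descending order: Collector 1 $53.3 > Collector 3 $49.0 > Collector 2 $34.4 > Collector 6 $26.7 > Collector 4 $19.4 > Collector 5 $9.1.
Collector 1 has the highest bid, so Collector 1 wins.
The second-highest bid is $49.0, so that is what Collector 1 pays.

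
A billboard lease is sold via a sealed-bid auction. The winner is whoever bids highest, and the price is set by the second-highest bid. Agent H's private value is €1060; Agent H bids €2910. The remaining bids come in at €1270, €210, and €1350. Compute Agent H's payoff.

Highest competing bid: €1350.
Agent H's bid €2910 is the highest overall, so Agent H wins and pays the second-highest bid, €1350.
Payoff = value − price = €1060 − €1350 = -€290.

-€290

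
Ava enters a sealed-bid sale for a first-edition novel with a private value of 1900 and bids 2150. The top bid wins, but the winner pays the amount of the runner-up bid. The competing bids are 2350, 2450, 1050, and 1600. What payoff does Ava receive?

Payoff = 0.

Highest competing bid: 2450.
Ava's bid 2150 is not the highest, so Ava loses, pays nothing, and earns zero payoff.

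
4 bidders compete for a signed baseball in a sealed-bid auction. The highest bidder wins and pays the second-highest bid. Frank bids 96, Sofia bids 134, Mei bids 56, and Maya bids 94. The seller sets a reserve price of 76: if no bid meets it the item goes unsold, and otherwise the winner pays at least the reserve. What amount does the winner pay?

The winner pays 96.

Bids in descending order: Sofia 134 > Frank 96 > Maya 94 > Mei 56.
Sofia has the highest bid, so Sofia wins.
The second-highest bid is 96, which exceeds the reserve, so that sets the price.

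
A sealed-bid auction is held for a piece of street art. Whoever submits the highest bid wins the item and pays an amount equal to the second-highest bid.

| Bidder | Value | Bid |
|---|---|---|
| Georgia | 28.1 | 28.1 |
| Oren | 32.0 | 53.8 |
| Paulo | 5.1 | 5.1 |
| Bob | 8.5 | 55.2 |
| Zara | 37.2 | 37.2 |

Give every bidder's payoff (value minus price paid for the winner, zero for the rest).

Ranking the bids: Bob 55.2, then Oren 53.8, then Zara 37.2, then Georgia 28.1, then Paulo 5.1.
Bob has the top bid and wins; the price is the second-highest bid, 53.8.
Bob's payoff = 8.5 − 53.8 = -45.3. All other bidders lose, so their payoff is 0.

Payoffs: Georgia 0.0, Oren 0.0, Paulo 0.0, Bob -45.3, Zara 0.0.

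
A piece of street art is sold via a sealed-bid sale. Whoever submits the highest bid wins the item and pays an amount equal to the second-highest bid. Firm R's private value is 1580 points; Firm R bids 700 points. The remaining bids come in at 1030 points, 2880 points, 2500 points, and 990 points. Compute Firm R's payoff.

Payoff = 0 points.

Highest competing bid: 2880 points.
Firm R's bid 700 points is not the highest, so Firm R loses, pays nothing, and earns zero payoff.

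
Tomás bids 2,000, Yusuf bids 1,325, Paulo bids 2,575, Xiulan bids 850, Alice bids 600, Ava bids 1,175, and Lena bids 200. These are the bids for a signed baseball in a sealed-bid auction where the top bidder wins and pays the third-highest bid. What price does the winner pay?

Bids in descending order: Paulo 2,575, then Tomás 2,000, then Yusuf 1,325, then Ava 1,175, then Xiulan 850, then Alice 600, then Lena 200.
Paulo is the highest bidder, so Paulo wins.
Under the third-price rule, the price is the third-highest bid: 1,325.

1,325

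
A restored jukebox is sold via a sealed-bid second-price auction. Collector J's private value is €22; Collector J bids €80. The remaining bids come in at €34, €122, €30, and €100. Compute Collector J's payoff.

Highest competing bid: €122.
Collector J's bid €80 is not the highest, so Collector J loses, pays nothing, and earns zero payoff.

Collector J's payoff: €0.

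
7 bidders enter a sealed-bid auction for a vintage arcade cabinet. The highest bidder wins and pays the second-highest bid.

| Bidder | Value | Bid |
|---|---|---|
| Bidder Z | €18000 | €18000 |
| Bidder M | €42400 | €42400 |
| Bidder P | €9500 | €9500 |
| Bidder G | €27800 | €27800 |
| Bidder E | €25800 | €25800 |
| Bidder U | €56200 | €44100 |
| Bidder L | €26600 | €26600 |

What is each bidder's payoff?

Bidder Z €0, Bidder M €0, Bidder P €0, Bidder G €0, Bidder E €0, Bidder U €13800, Bidder L €0.

Ranking the bids: Bidder U €44100; Bidder M €42400; Bidder G €27800; Bidder L €26600; Bidder E €25800; Bidder Z €18000; Bidder P €9500.
Bidder U has the top bid and wins; the price is the second-highest bid, €42400.
Bidder U's payoff = €56200 − €42400 = €13800. All other bidders lose, so their payoff is 0.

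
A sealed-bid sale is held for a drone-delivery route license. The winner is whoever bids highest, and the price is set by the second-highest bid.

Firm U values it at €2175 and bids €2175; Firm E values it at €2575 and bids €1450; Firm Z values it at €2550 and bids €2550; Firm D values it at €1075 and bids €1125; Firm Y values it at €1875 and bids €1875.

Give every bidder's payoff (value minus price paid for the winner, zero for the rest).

Ordered from highest: Firm Z €2550 > Firm U €2175 > Firm Y €1875 > Firm E €1450 > Firm D €1125.
Firm Z has the top bid and wins; the price is the second-highest bid, €2175.
Firm Z's payoff = €2550 − €2175 = €375. All other bidders lose, so their payoff is 0.

Payoffs: Firm U €0, Firm E €0, Firm Z €375, Firm D €0, Firm Y €0.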